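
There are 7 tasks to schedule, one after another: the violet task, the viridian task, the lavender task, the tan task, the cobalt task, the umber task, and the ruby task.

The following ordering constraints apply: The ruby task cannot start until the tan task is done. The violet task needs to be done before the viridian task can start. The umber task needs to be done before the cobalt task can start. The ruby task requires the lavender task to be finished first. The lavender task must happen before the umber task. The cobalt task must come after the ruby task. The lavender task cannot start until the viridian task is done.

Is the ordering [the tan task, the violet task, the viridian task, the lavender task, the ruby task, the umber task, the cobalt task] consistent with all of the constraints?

Checking each listed constraint against this order: for instance, the tan task is in position 1 and the ruby task in position 5, so that constraint holds — and the remaining constraints check out the same way.

Yes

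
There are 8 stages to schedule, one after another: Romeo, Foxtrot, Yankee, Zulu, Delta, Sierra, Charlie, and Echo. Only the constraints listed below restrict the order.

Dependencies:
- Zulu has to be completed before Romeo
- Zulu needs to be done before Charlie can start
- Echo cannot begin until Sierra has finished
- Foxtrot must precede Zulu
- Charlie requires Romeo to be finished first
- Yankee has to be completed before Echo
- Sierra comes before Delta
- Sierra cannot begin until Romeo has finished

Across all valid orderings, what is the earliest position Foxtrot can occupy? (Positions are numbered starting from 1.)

1

No constraint forces any other stage before Foxtrot, so it can be placed first.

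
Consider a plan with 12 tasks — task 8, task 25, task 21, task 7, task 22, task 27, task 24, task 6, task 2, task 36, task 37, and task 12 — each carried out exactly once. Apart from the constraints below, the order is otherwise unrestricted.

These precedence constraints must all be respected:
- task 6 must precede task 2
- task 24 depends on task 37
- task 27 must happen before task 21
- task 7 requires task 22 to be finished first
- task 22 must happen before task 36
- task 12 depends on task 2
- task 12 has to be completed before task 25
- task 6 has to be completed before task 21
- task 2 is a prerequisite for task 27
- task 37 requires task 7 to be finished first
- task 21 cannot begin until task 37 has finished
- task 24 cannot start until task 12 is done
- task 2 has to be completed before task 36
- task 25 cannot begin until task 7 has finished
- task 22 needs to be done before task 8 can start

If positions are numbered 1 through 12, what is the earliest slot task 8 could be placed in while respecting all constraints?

Working backwards through the constraints from task 8, its only required predecessor is task 22.
With 1 mandatory predecessor, the earliest task 8 can sit is position 1+1 = 2, and placing just that one first achieves it.

2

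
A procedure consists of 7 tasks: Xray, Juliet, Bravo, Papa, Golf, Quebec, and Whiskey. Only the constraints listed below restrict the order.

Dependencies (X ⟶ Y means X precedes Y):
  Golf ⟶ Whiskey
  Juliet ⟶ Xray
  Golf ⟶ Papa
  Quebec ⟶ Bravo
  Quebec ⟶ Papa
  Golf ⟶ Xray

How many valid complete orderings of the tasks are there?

The tasks with no prerequisites are Juliet, Golf, Quebec; any of them can be placed first.
Systematically extending each partial ordering one task at a time and counting, there are 298 complete orderings.

298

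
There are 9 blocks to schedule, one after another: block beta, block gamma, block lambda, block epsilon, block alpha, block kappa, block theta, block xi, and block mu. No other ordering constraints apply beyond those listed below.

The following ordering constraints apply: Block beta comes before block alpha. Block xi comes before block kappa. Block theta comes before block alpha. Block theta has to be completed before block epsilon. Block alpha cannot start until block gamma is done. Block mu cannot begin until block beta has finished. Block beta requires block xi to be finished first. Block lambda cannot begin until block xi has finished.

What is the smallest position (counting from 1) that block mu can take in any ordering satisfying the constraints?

3

Working backwards through the constraints from block mu, its full set of required predecessors is block beta, block xi — 2 of them.
So at minimum 2 blocks come before block mu, putting block mu no earlier than position 3. That position is achievable by scheduling exactly those predecessors first.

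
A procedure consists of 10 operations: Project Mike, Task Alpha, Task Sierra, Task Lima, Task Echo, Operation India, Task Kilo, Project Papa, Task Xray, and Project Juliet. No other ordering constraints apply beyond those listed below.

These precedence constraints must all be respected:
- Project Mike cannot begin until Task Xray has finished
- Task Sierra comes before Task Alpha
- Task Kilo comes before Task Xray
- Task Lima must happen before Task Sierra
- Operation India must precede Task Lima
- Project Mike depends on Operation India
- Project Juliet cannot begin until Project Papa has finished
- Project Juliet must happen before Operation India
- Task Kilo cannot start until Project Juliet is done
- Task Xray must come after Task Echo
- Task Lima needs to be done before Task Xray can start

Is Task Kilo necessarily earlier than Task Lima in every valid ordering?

No chain of constraints connects Task Kilo to Task Lima in either direction.
There exist valid orderings with Task Lima before Task Kilo, so Task Kilo is not required to come first.

No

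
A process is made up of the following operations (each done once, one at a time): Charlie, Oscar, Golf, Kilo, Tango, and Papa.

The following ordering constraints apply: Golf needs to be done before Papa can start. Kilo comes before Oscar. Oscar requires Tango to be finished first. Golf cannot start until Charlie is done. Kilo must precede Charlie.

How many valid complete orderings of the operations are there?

2 operations have no prerequisites (Kilo, Tango), so any of them could come first.
Enumerating by repeatedly choosing an available operation (one whose prerequisites are all placed) gives 14 distinct complete orderings.

14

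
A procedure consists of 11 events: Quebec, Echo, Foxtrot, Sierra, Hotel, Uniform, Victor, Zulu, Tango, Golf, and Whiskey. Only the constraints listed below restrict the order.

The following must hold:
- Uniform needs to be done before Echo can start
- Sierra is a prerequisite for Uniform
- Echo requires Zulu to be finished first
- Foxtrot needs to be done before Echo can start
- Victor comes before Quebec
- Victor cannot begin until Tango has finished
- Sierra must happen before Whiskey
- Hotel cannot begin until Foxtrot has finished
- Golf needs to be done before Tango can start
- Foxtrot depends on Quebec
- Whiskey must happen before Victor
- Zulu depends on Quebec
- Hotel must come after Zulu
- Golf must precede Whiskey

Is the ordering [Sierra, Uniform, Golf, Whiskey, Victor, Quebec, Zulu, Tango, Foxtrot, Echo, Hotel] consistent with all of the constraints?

No

The sequence places Victor ahead of Tango.
But one of the constraints requires Tango before Victor, so this ordering violates it.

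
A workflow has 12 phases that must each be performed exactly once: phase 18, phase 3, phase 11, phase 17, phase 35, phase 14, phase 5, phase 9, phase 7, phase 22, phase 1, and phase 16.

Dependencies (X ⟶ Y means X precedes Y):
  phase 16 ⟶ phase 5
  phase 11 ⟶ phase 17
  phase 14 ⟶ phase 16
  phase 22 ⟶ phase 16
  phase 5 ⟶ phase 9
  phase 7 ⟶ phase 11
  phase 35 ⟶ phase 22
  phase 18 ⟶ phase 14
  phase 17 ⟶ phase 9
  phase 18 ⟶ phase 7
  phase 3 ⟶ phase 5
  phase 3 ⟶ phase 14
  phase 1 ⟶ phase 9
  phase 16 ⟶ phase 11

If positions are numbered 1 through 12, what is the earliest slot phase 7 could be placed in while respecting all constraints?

2

Working backwards through the constraints from phase 7, its only required predecessor is phase 18.
With 1 mandatory predecessor, the earliest phase 7 can sit is position 1+1 = 2, and placing just that one first achieves it.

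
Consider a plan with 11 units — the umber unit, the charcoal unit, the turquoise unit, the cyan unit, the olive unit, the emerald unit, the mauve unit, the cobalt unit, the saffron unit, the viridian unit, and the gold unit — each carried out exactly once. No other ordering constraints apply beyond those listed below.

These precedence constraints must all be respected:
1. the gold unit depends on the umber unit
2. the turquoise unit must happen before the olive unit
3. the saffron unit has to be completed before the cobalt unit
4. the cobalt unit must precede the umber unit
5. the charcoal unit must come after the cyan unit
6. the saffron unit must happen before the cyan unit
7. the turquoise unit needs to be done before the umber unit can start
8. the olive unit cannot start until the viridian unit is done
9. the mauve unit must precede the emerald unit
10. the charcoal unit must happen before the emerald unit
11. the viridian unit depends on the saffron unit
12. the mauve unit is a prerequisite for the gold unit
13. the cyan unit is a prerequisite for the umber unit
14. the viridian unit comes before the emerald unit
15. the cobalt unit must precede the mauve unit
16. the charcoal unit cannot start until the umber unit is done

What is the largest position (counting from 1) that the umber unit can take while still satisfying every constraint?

8

Following every chain forward from the umber unit, the units that must come later are the charcoal unit, the emerald unit, the gold unit — 3 of them.
With 3 mandatory successors out of 11 units total, the latest slot for the umber unit is 11−3 = 8, and it's reachable by doing all non-successors before the umber unit.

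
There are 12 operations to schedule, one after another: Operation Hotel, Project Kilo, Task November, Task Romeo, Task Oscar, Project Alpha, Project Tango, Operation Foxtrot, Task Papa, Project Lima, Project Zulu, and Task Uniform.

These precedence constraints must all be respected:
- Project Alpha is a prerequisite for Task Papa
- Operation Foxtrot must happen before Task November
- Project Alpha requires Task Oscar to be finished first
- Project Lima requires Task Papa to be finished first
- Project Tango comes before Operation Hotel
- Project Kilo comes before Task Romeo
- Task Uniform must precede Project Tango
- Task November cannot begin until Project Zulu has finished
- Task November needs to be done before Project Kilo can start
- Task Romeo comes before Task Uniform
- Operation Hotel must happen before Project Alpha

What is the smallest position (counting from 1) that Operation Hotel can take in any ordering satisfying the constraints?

8

Every operation that must precede Operation Hotel has to come before it. Tracing all chains that end at Operation Hotel, those operations are: Project Kilo, Task November, Task Romeo, Project Tango, Operation Foxtrot, Project Zulu, Task Uniform — 7 in total.
So at minimum 7 operations come before Operation Hotel, putting Operation Hotel no earlier than position 8. That position is achievable by scheduling exactly those predecessors first.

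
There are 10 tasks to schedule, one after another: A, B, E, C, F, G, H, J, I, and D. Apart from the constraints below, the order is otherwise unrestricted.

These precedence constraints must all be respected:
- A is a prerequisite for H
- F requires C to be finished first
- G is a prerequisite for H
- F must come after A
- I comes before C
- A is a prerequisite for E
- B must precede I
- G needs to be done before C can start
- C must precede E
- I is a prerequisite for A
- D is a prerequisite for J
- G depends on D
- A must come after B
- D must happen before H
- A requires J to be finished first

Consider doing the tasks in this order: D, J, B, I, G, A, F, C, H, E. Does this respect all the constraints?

No

The sequence places F ahead of C.
Since C is required before F, the ordering is invalid.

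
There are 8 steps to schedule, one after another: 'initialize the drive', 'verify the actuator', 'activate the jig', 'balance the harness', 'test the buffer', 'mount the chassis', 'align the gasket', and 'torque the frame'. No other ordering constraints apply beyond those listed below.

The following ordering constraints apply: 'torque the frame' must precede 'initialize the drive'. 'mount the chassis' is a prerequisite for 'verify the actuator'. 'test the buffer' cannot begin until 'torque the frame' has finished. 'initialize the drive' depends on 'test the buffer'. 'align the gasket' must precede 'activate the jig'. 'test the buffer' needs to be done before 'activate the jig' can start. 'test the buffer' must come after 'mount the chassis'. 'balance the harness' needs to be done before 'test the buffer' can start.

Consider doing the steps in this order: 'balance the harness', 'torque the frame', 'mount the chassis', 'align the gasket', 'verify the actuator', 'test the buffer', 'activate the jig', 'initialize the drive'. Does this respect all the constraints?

Every stated constraint is respected: 'torque the frame' sits at position 2, ahead of 'initialize the drive' at position 8, and each of the other listed pairs likewise has the predecessor earlier in the sequence.

Yes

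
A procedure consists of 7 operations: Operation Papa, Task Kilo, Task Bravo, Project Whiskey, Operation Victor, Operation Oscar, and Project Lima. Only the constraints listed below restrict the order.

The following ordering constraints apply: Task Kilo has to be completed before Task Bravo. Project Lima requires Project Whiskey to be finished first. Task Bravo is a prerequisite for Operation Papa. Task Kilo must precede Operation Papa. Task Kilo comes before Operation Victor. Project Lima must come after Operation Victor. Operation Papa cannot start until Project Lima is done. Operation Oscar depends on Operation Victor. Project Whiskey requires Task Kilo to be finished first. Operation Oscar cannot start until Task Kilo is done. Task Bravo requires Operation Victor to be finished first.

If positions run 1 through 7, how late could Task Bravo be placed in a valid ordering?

The only operation forced after Task Bravo (directly or by a chain) is Operation Papa.
So at least 1 operation follows Task Bravo, putting Task Bravo no later than position 6. That position is achievable by scheduling everything else first.

6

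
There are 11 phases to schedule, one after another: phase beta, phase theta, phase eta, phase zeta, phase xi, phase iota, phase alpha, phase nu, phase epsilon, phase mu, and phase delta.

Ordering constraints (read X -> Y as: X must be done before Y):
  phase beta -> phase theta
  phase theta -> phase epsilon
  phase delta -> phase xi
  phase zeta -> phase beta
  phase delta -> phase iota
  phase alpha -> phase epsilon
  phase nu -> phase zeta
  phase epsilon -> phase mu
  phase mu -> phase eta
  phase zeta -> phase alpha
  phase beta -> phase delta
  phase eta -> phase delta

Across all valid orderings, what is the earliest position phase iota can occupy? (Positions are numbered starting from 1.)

Working backwards through the constraints from phase iota, its full set of required predecessors is phase beta, phase theta, phase eta, phase zeta, phase alpha, phase nu, phase epsilon, phase mu, phase delta — 9 of them.
With 9 mandatory predecessors, the earliest phase iota can sit is position 9+1 = 10, and placing just those 9 first achieves it.

10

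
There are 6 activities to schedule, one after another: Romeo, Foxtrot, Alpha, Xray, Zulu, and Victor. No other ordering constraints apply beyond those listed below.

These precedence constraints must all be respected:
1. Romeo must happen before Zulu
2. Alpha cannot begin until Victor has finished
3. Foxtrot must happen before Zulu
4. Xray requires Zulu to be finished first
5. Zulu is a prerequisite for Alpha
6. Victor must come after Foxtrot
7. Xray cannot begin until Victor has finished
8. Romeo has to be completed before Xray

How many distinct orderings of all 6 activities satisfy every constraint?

10

2 activities have no prerequisites (Romeo, Foxtrot), so any of them could come first.
Counting all ways to extend the partial order to a total order gives 10.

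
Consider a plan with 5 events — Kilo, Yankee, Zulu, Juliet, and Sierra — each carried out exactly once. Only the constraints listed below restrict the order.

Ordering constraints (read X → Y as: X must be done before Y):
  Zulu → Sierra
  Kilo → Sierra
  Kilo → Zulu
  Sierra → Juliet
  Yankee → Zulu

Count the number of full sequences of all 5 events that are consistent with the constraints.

The events with no prerequisites are Kilo, Yankee; any of them can be placed first.
Systematically extending each partial ordering one event at a time and counting, there are 2 complete orderings.

2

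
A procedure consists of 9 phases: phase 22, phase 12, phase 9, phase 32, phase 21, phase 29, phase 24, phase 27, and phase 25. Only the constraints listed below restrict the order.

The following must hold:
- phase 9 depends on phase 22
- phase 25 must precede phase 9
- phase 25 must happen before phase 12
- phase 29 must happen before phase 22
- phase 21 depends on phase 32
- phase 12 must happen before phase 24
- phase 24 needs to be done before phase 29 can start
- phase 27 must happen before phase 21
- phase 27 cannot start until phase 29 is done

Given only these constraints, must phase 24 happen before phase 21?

Yes

Following the dependencies: phase 24 → phase 29 → phase 27 → phase 21.
So phase 24 must precede phase 21 in any valid ordering.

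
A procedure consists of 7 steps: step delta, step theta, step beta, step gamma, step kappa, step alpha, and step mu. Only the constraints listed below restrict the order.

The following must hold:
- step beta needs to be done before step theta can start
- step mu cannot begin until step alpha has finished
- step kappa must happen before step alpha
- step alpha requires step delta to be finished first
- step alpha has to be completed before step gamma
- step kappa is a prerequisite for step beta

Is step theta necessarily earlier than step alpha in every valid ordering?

No chain of constraints connects step theta to step alpha in either direction.
There exist valid orderings with step alpha before step theta, so step theta is not required to come first.

No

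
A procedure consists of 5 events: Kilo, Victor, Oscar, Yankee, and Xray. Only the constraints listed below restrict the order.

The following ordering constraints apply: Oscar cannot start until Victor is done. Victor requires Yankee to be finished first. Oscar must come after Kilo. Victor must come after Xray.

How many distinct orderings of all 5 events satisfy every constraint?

8

3 events have no prerequisites (Kilo, Yankee, Xray), so any of them could come first.
Systematically extending each partial ordering one event at a time and counting, there are 8 complete orderings.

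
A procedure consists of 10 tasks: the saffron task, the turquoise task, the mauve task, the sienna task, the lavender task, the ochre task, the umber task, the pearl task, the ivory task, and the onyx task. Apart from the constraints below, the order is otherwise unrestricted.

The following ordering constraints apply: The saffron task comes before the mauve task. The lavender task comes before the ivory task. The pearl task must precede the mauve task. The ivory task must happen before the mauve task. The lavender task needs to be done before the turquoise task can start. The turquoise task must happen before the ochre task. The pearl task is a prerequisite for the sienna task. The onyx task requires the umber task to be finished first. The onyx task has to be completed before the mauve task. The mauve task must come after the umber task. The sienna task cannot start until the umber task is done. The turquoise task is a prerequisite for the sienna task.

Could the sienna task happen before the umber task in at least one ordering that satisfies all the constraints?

No

There is a dependency chain the umber task → the sienna task, so the sienna task always comes after the umber task.
So no valid ordering can have the sienna task before the umber task.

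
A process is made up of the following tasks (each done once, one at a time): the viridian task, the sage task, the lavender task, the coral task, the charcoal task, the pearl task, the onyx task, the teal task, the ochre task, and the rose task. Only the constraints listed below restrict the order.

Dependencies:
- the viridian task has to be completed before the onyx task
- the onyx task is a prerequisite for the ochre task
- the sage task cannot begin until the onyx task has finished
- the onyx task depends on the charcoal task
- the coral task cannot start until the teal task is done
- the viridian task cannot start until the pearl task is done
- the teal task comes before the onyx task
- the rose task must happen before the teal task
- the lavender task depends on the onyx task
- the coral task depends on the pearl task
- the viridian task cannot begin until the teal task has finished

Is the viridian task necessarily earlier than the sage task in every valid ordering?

Chaining the stated constraints: the viridian task → the onyx task → the sage task.
That forces the viridian task before the sage task in every valid schedule.

Yes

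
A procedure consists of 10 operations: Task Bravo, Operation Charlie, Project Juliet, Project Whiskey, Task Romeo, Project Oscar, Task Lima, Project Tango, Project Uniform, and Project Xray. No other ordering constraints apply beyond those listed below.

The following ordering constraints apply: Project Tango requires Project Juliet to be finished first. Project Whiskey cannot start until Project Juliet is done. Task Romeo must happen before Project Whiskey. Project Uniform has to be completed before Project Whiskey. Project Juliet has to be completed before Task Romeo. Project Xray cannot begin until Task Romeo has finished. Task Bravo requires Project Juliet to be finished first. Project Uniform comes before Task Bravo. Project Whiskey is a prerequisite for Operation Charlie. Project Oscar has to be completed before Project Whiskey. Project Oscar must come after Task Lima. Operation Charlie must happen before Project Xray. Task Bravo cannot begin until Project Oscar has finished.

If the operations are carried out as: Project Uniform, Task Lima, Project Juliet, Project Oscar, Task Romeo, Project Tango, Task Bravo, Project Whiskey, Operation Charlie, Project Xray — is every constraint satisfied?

Going through the constraints one by one, each required predecessor appears earlier in the sequence than its dependent — e.g. Project Uniform (position 1) is before Project Whiskey (position 8), as required.

Yes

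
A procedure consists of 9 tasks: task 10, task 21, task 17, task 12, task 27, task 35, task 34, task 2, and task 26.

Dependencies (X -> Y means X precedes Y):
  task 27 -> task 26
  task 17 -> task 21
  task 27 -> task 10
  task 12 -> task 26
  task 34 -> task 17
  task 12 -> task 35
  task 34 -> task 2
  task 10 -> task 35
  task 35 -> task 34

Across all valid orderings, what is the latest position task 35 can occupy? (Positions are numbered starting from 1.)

5

The tasks that are forced after task 35, directly or by a chain of constraints, are task 21, task 17, task 34, task 2. That's 4 tasks.
With 4 mandatory successors out of 9 tasks total, the latest slot for task 35 is 9−4 = 5, and it's reachable by doing all non-successors before task 35.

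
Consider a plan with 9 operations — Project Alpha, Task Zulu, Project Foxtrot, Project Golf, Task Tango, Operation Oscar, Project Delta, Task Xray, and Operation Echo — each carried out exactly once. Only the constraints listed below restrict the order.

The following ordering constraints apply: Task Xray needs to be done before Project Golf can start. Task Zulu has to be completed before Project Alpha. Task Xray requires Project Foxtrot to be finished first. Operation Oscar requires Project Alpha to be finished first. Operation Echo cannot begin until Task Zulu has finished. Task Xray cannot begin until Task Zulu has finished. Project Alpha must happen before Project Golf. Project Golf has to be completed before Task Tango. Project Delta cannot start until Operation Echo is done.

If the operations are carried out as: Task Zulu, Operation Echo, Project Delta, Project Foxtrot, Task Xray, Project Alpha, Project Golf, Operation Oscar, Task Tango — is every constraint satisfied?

Yes

Going through the constraints one by one, each required predecessor appears earlier in the sequence than its dependent — e.g. Task Zulu (position 1) is before Project Alpha (position 6), as required.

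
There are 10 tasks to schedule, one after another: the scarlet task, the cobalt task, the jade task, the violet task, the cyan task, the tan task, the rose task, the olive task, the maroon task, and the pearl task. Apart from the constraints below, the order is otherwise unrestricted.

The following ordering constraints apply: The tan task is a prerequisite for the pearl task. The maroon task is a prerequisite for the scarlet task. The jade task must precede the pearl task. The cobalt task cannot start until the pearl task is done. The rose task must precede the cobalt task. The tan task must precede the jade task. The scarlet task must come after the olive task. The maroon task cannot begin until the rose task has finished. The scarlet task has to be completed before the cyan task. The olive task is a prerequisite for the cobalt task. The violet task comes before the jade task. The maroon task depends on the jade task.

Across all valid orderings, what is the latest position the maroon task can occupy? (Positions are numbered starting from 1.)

8

The tasks that are forced after the maroon task, directly or by a chain of constraints, are the scarlet task, the cyan task. That's 2 tasks.
With 2 mandatory successors out of 10 tasks total, the latest slot for the maroon task is 10−2 = 8, and it's reachable by doing all non-successors before the maroon task.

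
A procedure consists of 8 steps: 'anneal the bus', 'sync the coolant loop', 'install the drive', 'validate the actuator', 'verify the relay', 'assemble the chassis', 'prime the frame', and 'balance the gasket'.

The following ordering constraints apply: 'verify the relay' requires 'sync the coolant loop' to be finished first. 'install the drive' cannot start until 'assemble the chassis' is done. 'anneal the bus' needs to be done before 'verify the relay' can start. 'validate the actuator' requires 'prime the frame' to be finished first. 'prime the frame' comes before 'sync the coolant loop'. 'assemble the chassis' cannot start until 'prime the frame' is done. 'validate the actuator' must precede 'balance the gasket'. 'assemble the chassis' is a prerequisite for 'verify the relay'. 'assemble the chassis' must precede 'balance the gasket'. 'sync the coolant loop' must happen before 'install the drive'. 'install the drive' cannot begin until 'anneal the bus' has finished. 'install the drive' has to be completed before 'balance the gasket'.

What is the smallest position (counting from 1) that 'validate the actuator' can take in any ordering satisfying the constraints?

2

Working backwards through the constraints from 'validate the actuator', its only required predecessor is 'prime the frame'.
With 1 mandatory predecessor, the earliest 'validate the actuator' can sit is position 1+1 = 2, and placing just that one first achieves it.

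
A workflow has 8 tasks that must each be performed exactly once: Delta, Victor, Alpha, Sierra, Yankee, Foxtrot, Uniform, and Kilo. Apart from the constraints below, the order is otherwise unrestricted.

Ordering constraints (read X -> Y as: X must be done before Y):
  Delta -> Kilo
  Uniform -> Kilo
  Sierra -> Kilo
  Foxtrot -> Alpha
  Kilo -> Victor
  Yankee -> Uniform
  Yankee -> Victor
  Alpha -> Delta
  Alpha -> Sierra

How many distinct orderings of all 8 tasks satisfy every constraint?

30

2 tasks have no prerequisites (Yankee, Foxtrot), so any of them could come first.
Systematically extending each partial ordering one task at a time and counting, there are 30 complete orderings.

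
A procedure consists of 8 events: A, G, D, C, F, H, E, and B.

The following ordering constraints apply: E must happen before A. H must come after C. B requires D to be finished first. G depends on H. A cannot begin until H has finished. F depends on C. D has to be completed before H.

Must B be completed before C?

B and C are not related by any chain of constraints.
So B can come before C or after — it is not forced.

No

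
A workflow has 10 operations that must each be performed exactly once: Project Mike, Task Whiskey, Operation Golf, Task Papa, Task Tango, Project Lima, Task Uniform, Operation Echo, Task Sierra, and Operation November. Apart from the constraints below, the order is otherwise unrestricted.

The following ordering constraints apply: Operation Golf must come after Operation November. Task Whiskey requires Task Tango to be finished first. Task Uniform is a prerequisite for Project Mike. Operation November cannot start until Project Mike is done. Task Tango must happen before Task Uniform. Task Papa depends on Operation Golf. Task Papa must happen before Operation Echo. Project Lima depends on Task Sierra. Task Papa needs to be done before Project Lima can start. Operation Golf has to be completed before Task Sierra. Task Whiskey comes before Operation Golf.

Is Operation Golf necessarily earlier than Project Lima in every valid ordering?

Yes

Following the dependencies: Operation Golf → Task Sierra → Project Lima.
That forces Operation Golf before Project Lima in every valid schedule.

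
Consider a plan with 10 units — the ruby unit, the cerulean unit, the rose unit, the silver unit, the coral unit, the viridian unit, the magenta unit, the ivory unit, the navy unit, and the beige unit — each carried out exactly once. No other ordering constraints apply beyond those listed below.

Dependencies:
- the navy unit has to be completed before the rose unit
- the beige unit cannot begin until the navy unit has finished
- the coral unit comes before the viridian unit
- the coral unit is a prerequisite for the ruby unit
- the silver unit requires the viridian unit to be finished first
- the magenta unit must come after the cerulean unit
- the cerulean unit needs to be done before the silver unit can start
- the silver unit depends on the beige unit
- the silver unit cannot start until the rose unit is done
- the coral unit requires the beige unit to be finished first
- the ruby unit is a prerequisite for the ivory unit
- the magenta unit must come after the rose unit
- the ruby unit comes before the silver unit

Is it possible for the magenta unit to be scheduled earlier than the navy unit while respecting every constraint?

No

Following the navy unit → the rose unit → the magenta unit, the navy unit must precede the magenta unit in every valid ordering.
So no valid ordering can have the magenta unit before the navy unit.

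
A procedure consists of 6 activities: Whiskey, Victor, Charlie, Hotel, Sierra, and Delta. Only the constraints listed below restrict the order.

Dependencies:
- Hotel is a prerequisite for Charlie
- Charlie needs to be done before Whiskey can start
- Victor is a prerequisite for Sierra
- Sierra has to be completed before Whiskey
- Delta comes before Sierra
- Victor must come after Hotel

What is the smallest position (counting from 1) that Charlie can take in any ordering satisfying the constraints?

2

The only activity forced before Charlie (directly or transitively) is Hotel.
With 1 mandatory predecessor, the earliest Charlie can sit is position 1+1 = 2, and placing just that one first achieves it.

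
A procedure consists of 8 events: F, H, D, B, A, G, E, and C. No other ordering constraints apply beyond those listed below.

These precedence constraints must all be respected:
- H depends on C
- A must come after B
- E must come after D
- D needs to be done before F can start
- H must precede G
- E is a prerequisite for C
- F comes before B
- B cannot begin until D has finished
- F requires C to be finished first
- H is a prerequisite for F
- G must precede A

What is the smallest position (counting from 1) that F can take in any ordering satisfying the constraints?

5

The events that are forced before F, directly or transitively, are H, D, E, C. That's 4 events.
With 4 mandatory predecessors, the earliest F can sit is position 4+1 = 5, and placing just those 4 first achieves it.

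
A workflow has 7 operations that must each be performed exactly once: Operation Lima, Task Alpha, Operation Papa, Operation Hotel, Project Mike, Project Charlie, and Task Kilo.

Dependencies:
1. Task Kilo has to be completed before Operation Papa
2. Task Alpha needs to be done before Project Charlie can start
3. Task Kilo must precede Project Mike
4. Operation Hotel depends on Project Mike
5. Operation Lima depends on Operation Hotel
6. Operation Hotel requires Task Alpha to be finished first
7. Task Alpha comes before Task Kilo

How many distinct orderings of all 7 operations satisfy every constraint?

24

Only Task Alpha has no prerequisites, so it must go first.
Systematically extending each partial ordering one operation at a time and counting, there are 24 complete orderings.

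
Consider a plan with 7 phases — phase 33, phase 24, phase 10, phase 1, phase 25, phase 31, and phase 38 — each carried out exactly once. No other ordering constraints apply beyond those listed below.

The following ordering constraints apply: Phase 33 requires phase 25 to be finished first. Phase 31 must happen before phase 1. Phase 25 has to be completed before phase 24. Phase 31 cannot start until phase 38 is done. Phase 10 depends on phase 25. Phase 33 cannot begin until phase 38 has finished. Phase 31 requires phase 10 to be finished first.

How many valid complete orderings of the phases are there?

62

The phases with no prerequisites are phase 25, phase 38; any of them can be placed first.
Enumerating by repeatedly choosing an available phase (one whose prerequisites are all placed) gives 62 distinct complete orderings.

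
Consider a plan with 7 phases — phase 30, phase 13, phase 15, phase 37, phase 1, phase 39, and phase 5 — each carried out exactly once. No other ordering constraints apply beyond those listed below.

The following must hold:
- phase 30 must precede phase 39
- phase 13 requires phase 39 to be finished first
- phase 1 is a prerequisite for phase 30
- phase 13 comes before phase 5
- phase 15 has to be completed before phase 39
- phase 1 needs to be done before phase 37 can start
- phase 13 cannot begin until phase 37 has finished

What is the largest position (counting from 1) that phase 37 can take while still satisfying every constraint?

The phases that are forced after phase 37, directly or by a chain of constraints, are phase 13, phase 5. That's 2 phases.
So at least 2 phases follow phase 37, putting phase 37 no later than position 5. That position is achievable by scheduling everything else first.

5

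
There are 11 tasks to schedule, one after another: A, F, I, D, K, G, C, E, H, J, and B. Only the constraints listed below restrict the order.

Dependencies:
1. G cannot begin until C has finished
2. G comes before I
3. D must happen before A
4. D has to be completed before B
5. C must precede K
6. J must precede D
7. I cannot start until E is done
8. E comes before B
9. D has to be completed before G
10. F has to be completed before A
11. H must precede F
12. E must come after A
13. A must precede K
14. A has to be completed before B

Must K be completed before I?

No

No chain of constraints connects K to I in either direction.
So K can come before I or after — it is not forced.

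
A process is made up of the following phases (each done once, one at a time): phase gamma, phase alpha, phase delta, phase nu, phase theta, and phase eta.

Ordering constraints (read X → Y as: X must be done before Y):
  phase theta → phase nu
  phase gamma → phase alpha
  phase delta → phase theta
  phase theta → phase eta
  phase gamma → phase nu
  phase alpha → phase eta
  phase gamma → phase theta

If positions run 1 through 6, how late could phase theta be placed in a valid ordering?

Following every chain forward from phase theta, the phases that must come later are phase nu, phase eta — 2 of them.
So at least 2 phases follow phase theta, putting phase theta no later than position 4. That position is achievable by scheduling everything else first.

4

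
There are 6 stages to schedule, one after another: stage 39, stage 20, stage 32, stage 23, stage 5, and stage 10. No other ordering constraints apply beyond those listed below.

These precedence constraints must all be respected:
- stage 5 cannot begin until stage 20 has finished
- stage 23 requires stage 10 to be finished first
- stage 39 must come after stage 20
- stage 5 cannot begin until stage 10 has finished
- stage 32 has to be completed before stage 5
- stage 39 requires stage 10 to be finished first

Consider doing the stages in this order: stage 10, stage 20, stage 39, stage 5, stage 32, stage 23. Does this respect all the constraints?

No

In the proposed order, stage 5 appears before stage 32.
That contradicts the constraint that stage 32 must precede stage 5.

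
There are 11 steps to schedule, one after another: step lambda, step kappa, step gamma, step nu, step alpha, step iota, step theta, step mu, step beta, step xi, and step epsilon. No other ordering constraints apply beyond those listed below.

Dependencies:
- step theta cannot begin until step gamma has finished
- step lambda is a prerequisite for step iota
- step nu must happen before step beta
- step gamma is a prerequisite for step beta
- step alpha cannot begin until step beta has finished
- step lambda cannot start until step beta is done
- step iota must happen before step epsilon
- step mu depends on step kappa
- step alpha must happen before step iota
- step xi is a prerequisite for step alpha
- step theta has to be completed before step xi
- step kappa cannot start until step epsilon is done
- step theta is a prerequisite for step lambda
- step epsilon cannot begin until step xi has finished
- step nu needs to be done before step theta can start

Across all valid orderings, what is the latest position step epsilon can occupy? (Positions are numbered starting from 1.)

9

The steps that are forced after step epsilon, directly or by a chain of constraints, are step kappa, step mu. That's 2 steps.
With 2 mandatory successors out of 11 steps total, the latest slot for step epsilon is 11−2 = 9, and it's reachable by doing all non-successors before step epsilon.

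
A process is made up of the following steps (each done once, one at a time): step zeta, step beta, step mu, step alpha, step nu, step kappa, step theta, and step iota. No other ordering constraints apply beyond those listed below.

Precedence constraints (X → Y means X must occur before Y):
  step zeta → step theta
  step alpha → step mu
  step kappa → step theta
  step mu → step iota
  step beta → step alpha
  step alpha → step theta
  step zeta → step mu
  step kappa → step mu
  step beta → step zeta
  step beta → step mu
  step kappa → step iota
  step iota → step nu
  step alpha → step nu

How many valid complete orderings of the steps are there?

The steps with no prerequisites are step beta, step kappa; any of them can be placed first.
Counting all ways to extend the partial order to a total order gives 32.

32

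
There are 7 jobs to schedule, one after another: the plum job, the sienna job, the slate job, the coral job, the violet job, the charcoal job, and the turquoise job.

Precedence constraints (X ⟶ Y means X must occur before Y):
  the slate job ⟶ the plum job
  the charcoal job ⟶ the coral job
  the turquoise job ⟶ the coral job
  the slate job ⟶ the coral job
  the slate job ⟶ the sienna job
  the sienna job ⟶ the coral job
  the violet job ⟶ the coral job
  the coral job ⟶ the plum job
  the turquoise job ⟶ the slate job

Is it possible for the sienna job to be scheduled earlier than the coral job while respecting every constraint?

Yes

Every valid ordering already has the sienna job before the coral job (the constraints require it), so in particular at least one does.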